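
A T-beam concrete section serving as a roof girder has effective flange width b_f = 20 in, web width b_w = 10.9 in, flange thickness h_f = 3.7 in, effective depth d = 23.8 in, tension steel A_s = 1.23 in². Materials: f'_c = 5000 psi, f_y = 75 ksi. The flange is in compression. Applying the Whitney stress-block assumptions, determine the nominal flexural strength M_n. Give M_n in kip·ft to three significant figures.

M_n ≈ 179 kip·ft

Tension: T = A_s f_y = 1.23 × 75 = 92.25 kips.
Try a within the flange: a = T/(0.85 f'_c b_f) = 92.25/(0.85 × 5 × 20) = 1.085 in.
Since a = 1.085 ≤ h_f = 3.7 in, the stress block lies entirely in the flange; analyse as a rectangular beam of width b_f.
M_n = T(d − a/2) = 92.25 × (23.8 − 0.5425) = 2145.5 kip·in.
M_n = 2145.5/12 = 178.79 kip·ft.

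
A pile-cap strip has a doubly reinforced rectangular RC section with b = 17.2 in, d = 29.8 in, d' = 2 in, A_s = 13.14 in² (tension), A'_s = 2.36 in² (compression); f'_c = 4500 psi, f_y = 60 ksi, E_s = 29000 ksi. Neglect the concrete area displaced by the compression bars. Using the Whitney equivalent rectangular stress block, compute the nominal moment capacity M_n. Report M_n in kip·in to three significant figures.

M_n ≈ 20000 kip·in

Assume both steels yield.
a = (A_s − A'_s) f_y/(0.85 f'_c b) = (13.14 − 2.36) × 60/(0.85 × 4.5 × 17.2) = 9.831 in.
c = a/β₁ = 9.831/0.825 = 11.916 in; ε'_s = 0.003(c − d')/c = 0.0025 ≥ ε_y = 0.0021, so the compression steel yields.
M_n = (A_s − A'_s) f_y (d − a/2) + A'_s f_y (d − d') = 646.8 × (29.8 − 4.9155) + 141.6 × (29.8 − 2) = 16095.3 + 3936.5 = 20031.8 kip·in.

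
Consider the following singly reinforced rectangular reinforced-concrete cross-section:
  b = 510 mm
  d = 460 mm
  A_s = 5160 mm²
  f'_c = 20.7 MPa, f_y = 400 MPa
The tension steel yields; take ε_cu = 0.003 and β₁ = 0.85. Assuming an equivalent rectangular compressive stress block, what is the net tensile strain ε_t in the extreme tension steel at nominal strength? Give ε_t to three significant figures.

ε_t ≈ 0.00210

a = A_s f_y/(0.85 f'_c b) = 230.01 mm.
β₁ = 0.85, so c = a/β₁ = 230.01/0.85 = 270.60 mm.
From the linear strain diagram with ε_cu = 0.003: ε_t = 0.003 (d − c)/c = 0.003 × (460 − 270.60)/270.60 = 0.00210.
ε_t < 0.004 — the section is over-reinforced for flexure under ACI limits.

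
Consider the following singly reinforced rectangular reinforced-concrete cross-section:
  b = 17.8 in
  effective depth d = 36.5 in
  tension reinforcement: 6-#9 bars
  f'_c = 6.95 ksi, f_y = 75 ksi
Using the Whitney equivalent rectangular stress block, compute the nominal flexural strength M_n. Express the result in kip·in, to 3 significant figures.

A_s = 6 × 1 = 6 in².
T = A_s f_y = 6 × 75 = 450 kips.
a = T/(0.85 f'_c b) = 450/(0.85 × 6.95 × 17.8) = 4.279 in.
M_n = T(d − a/2) = 450 × (36.5 − 2.1395) = 15462.2 kip·in.

M_n ≈ 15500 kip·in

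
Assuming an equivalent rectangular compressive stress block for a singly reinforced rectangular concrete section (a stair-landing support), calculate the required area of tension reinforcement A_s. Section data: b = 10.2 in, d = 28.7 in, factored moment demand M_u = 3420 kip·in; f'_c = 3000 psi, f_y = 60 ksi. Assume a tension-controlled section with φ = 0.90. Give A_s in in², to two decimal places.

M_n = M_u/φ = 3420/0.90 = 3800 kip·in.
From M_n = 0.85 f'_c a b (d − a/2):
a = d − √(d² − 2M_n/(0.85 f'_c b)) = 28.7 − √(28.7² − 2 × 3800/(0.85 × 3 × 10.2)) = 5.646 in.
A_s = 0.85 f'_c a b / f_y = 0.85 × 3 × 5.646 × 10.2 / 60 = 2.448 in².

A_s ≈ 2.45 in²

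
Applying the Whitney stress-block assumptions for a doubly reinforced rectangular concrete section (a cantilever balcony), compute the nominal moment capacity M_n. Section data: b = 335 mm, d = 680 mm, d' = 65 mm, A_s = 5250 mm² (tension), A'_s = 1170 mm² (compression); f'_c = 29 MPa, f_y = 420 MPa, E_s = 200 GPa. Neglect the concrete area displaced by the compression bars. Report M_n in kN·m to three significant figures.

M_n ≈ 1290 kN·m

Assume both tension and compression steel yield.
Net tension couple steel: A_s − A'_s = 4080 mm².
a = (A_s − A'_s) f_y / (0.85 f'_c b) = 1713600/(0.85 × 29 × 335) = 207.51 mm.
c = a/β₁ = 207.51/0.843 = 246.16 mm; ε'_s = 0.003(c − d')/c = 0.0022 ≥ f_y/E_s = 0.0021, so compression steel does yield.
M_n = (A_s − A'_s) f_y (d − a/2) + A'_s f_y (d − d') = [1713600 × (680 − 103.755) + 491400 × (680 − 65)] × 10⁻⁶ = 987.45 + 302.21 = 1289.66 kN·m.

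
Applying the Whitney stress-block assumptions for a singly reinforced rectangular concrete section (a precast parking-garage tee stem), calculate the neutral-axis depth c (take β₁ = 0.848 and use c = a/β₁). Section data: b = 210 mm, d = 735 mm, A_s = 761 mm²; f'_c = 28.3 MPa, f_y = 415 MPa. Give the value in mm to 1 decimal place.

T = A_s f_y = 761 × 415 = 315815 N = 315.815 kN.
Setting C = 0.85 f'_c a b equal to T: a = 315815/(0.85 × 28.3 × 210) = 62.518 mm.
With β₁ = 0.848, c = a/β₁ = 62.518/0.848 = 73.7 mm.

c ≈ 73.7 mm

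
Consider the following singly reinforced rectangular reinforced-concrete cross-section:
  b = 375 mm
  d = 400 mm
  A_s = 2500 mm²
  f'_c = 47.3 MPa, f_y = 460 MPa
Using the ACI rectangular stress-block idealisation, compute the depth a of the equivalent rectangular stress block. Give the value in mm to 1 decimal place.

a ≈ 76.3 mm

T = A_s f_y = 2500 × 460 = 1150000 N = 1150 kN.
Setting C = 0.85 f'_c a b equal to T: a = 1150000/(0.85 × 47.3 × 375) = 76.3 mm.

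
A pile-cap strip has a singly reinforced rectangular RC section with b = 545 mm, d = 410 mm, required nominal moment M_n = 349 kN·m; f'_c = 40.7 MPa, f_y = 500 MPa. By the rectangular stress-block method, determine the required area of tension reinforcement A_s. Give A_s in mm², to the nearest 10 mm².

A_s ≈ 1810 mm²

With M_n = 0.85 f'_c a b (d − a/2), solve the quadratic for a:
a = d − √(d² − 2M_n/(0.85 f'_c b)) = 410 − √(410² − 2 × 349×10⁶/(0.85 × 40.7 × 545)) = 47.95 mm.
A_s = 0.85 f'_c a b / f_y = 0.85 × 40.7 × 47.95 × 545 / 500 = 1808.1 mm².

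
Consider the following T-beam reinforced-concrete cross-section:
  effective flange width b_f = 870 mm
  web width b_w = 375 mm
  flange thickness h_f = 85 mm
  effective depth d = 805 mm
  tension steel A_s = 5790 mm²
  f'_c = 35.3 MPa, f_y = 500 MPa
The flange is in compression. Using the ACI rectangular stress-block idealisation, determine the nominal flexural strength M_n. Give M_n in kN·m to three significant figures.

M_n ≈ 2160 kN·m

Tension: T = A_s f_y = 5790 × 500 = 2895000 N.
Try a within the flange: a = T/(0.85 f'_c b_f) = 2895000/(0.85 × 35.3 × 870) = 110.90 mm.
a = 110.90 > h_f = 85 mm: the block extends into the web. Split into flange-overhang and web parts.
C_f = 0.85 f'_c (b_f − b_w) h_f = 0.85 × 35.3 × (870 − 375) × 85 = 1262460 N.
Remaining web compression depth: a_w = (T − C_f)/(0.85 f'_c b_w) = (2895000 − 1262460)/(0.85 × 35.3 × 375) = 145.09 mm.
M_n = C_f(d − h_f/2) + (T − C_f)(d − a_w/2) = 1262460 × (805 − 42.5) + 1632540 × (805 − 72.545) = 962.63 + 1195.76 = 2158.39 × 10⁶ N·mm.
M_n = 2158.39 kN·m.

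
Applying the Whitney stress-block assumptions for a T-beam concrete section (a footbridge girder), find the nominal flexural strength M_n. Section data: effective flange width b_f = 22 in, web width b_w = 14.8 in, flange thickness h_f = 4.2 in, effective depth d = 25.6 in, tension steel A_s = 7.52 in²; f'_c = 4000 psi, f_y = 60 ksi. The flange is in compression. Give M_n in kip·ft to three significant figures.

Tension: T = A_s f_y = 7.52 × 60 = 451.2 kips.
Try a within the flange: a = T/(0.85 f'_c b_f) = 451.2/(0.85 × 4 × 22) = 6.032 in.
a = 6.032 > h_f = 4.2 in: the block extends into the web. Split into flange-overhang and web parts.
C_f = 0.85 f'_c (b_f − b_w) h_f = 0.85 × 4 × (22 − 14.8) × 4.2 = 102.8 kips.
Remaining web compression depth: a_w = (T − C_f)/(0.85 f'_c b_w) = (451.2 − 102.8)/(0.85 × 4 × 14.8) = 6.924 in.
M_n = C_f(d − h_f/2) + (T − C_f)(d − a_w/2) = 102.8 × (25.6 − 2.1) + 348.4 × (25.6 − 3.462) = 2415.8 + 7712.9 = 10128.7 kip·in.
M_n = 10128.7/12 = 844.06 kip·ft.

M_n ≈ 844 kip·ft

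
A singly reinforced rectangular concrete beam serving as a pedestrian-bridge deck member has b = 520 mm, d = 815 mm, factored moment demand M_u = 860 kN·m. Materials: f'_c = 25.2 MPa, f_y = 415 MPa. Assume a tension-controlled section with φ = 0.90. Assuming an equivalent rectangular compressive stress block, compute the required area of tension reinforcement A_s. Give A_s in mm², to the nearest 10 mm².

A_s ≈ 3040 mm²

M_n = M_u/φ = 860/0.90 = 955.556 kN·m.
With M_n = 0.85 f'_c a b (d − a/2), solve the quadratic for a:
a = d − √(d² − 2M_n/(0.85 f'_c b)) = 815 − √(815² − 2 × 955.556×10⁶/(0.85 × 25.2 × 520)) = 113.11 mm.
A_s = 0.85 f'_c a b / f_y = 0.85 × 25.2 × 113.11 × 520 / 415 = 3035.8 mm².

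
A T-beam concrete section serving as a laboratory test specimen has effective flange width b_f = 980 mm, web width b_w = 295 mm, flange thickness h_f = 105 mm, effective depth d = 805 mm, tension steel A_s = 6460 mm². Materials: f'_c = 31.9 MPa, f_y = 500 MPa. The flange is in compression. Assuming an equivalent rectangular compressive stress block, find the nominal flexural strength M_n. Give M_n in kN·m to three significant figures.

M_n ≈ 2400 kN·m

Tension: T = A_s f_y = 6460 × 500 = 3230000 N.
Try a within the flange: a = T/(0.85 f'_c b_f) = 3230000/(0.85 × 31.9 × 980) = 121.55 mm.
a = 121.55 > h_f = 105 mm: the block extends into the web. Split into flange-overhang and web parts.
C_f = 0.85 f'_c (b_f − b_w) h_f = 0.85 × 31.9 × (980 − 295) × 105 = 1950246 N.
Remaining web compression depth: a_w = (T − C_f)/(0.85 f'_c b_w) = (3230000 − 1950246)/(0.85 × 31.9 × 295) = 159.99 mm.
M_n = C_f(d − h_f/2) + (T − C_f)(d − a_w/2) = 1950246 × (805 − 52.5) + 1279754 × (805 − 79.995) = 1467.56 + 927.83 = 2395.39 × 10⁶ N·mm.
M_n = 2395.39 kN·m.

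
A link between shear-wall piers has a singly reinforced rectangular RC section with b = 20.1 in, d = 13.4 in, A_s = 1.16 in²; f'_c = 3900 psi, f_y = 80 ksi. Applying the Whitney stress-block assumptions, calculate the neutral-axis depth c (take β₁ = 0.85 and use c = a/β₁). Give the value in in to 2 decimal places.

c ≈ 1.64 in

T = A_s f_y = 1.16 × 80 = 92.8 kips.
a = T/(0.85 f'_c b) = 92.8/(0.85 × 3.9 × 20.1) = 1.3927 in.
With β₁ = 0.85, c = a/β₁ = 1.3927/0.85 = 1.64 in.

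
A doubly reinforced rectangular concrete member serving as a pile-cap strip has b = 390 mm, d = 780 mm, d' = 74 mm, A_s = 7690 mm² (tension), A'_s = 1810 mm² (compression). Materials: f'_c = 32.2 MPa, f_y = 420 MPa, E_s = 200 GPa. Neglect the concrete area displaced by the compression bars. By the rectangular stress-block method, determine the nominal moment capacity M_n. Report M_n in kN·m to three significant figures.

Assume both tension and compression steel yield.
Net tension couple steel: A_s − A'_s = 5880 mm².
a = (A_s − A'_s) f_y / (0.85 f'_c b) = 2469600/(0.85 × 32.2 × 390) = 231.36 mm.
c = a/β₁ = 231.36/0.82 = 282.15 mm; ε'_s = 0.003(c − d')/c = 0.0022 ≥ f_y/E_s = 0.0021, so compression steel does yield.
M_n = (A_s − A'_s) f_y (d − a/2) + A'_s f_y (d − d') = [2469600 × (780 − 115.68) + 760200 × (780 − 74)] × 10⁻⁶ = 1640.60 + 536.70 = 2177.30 kN·m.

M_n ≈ 2180 kN·m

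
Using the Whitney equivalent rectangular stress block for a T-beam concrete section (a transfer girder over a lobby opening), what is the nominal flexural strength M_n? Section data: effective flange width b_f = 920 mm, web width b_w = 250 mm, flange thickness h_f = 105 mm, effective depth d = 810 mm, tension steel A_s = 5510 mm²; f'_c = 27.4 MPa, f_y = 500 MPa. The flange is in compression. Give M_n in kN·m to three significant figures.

Tension: T = A_s f_y = 5510 × 500 = 2755000 N.
Try a within the flange: a = T/(0.85 f'_c b_f) = 2755000/(0.85 × 27.4 × 920) = 128.58 mm.
a = 128.58 > h_f = 105 mm: the block extends into the web. Split into flange-overhang and web parts.
C_f = 0.85 f'_c (b_f − b_w) h_f = 0.85 × 27.4 × (920 − 250) × 105 = 1638452 N.
Remaining web compression depth: a_w = (T − C_f)/(0.85 f'_c b_w) = (2755000 − 1638452)/(0.85 × 27.4 × 250) = 191.76 mm.
M_n = C_f(d − h_f/2) + (T − C_f)(d − a_w/2) = 1638452 × (810 − 52.5) + 1116548 × (810 − 95.88) = 1241.13 + 797.35 = 2038.48 × 10⁶ N·mm.
M_n = 2038.48 kN·m.

M_n ≈ 2040 kN·m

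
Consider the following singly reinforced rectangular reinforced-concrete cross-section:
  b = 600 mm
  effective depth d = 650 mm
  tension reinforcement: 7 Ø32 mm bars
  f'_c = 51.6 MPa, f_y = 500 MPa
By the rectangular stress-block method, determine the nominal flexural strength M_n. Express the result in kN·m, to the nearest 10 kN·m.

A_s = 7 × 804 = 5628 mm².
T = A_s f_y = 5628 × 500 = 2814000 N = 2814 kN.
From C = T: a = T/(0.85 f'_c b) = 2814000/(0.85 × 51.6 × 600) = 106.93 mm.
M_n = T(d − a/2) = 2814 kN × (650 − 53.465) mm = 1678.65 kN·m.

M_n ≈ 1680 kN·m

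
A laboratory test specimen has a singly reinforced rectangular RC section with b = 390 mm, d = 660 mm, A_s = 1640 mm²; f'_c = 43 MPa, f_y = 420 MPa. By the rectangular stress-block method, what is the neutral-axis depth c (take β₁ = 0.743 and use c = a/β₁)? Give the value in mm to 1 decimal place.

T = A_s f_y = 1640 × 420 = 688800 N = 688.8 kN.
Setting C = 0.85 f'_c a b equal to T: a = 688800/(0.85 × 43 × 390) = 48.322 mm.
With β₁ = 0.743, c = a/β₁ = 48.322/0.743 = 65.0 mm.

c ≈ 65.0 mm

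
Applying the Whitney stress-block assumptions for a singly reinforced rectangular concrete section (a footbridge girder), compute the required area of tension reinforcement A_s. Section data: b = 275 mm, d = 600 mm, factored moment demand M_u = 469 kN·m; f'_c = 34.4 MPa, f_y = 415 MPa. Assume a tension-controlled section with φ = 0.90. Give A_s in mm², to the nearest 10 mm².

A_s ≈ 2330 mm²

M_n = M_u/φ = 469/0.90 = 521.111 kN·m.
With M_n = 0.85 f'_c a b (d − a/2), solve the quadratic for a:
a = d − √(d² − 2M_n/(0.85 f'_c b)) = 600 − √(600² − 2 × 521.111×10⁶/(0.85 × 34.4 × 275)) = 120.01 mm.
A_s = 0.85 f'_c a b / f_y = 0.85 × 34.4 × 120.01 × 275 / 415 = 2325.3 mm².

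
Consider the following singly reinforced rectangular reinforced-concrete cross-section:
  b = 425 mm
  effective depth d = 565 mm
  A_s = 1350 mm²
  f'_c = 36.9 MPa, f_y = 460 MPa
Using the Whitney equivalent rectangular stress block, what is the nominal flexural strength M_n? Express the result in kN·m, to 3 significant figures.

T = A_s f_y = 1350 × 460 = 621000 N = 621 kN.
From C = T: a = T/(0.85 f'_c b) = 621000/(0.85 × 36.9 × 425) = 46.59 mm.
M_n = T(d − a/2) = 621 kN × (565 − 23.295) mm = 336.40 kN·m.

M_n ≈ 336 kN·m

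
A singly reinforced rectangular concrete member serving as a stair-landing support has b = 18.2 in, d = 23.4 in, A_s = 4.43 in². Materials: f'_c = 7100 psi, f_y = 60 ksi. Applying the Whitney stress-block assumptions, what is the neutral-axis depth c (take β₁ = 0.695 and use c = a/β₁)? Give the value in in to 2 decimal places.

c ≈ 3.48 in

T = A_s f_y = 4.43 × 60 = 265.8 kips.
a = T/(0.85 f'_c b) = 265.8/(0.85 × 7.1 × 18.2) = 2.4199 in.
With β₁ = 0.695, c = a/β₁ = 2.4199/0.695 = 3.48 in.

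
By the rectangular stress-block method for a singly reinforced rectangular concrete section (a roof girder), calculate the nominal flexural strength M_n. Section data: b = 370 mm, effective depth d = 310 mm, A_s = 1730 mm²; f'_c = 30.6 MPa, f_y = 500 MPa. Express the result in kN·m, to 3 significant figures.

T = A_s f_y = 1730 × 500 = 865000 N = 865 kN.
From C = T: a = T/(0.85 f'_c b) = 865000/(0.85 × 30.6 × 370) = 89.88 mm.
M_n = T(d − a/2) = 865 kN × (310 − 44.94) mm = 229.28 kN·m.

M_n ≈ 229 kN·m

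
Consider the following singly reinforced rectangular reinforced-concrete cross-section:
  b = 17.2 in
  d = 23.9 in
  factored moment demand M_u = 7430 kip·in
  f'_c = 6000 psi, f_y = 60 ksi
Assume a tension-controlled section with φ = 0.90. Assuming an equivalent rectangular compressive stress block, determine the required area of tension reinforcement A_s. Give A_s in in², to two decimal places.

A_s ≈ 6.33 in²

M_n = M_u/φ = 7430/0.90 = 8255.56 kip·in.
From M_n = 0.85 f'_c a b (d − a/2):
a = d − √(d² − 2M_n/(0.85 f'_c b)) = 23.9 − √(23.9² − 2 × 8255.56/(0.85 × 6 × 17.2)) = 4.330 in.
A_s = 0.85 f'_c a b / f_y = 0.85 × 6 × 4.330 × 17.2 / 60 = 6.330 in².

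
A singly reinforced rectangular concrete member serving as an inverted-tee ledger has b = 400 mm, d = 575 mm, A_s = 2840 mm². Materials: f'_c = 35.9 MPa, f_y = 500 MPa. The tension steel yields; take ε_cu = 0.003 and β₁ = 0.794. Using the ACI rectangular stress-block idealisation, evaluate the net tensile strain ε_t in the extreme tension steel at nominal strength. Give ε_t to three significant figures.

ε_t ≈ 0.00877

a = A_s f_y/(0.85 f'_c b) = 116.34 mm.
β₁ = 0.794, so c = a/β₁ = 116.34/0.794 = 146.52 mm.
From the linear strain diagram with ε_cu = 0.003: ε_t = 0.003 (d − c)/c = 0.003 × (575 − 146.52)/146.52 = 0.00877.
Since ε_t ≥ 0.005, the section is tension-controlled.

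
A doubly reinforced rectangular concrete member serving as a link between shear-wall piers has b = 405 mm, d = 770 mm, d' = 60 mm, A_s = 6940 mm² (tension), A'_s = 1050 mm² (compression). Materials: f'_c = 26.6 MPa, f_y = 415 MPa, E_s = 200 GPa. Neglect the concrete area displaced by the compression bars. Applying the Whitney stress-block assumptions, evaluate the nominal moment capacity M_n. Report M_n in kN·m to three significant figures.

Assume both tension and compression steel yield.
Net tension couple steel: A_s − A'_s = 5890 mm².
a = (A_s − A'_s) f_y / (0.85 f'_c b) = 2444350/(0.85 × 26.6 × 405) = 266.94 mm.
c = a/β₁ = 266.94/0.85 = 314.05 mm; ε'_s = 0.003(c − d')/c = 0.0024 ≥ f_y/E_s = 0.0021, so compression steel does yield.
M_n = (A_s − A'_s) f_y (d − a/2) + A'_s f_y (d − d') = [2444350 × (770 − 133.47) + 435750 × (770 − 60)] × 10⁻⁶ = 1555.90 + 309.38 = 1865.28 kN·m.

M_n ≈ 1870 kN·m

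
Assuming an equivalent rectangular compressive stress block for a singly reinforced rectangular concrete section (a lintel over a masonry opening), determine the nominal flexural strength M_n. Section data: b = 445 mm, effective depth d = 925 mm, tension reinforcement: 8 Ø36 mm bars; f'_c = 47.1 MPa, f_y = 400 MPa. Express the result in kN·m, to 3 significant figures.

A_s = 8 × 1018 = 8144 mm².
T = A_s f_y = 8144 × 400 = 3257600 N = 3257.6 kN.
From C = T: a = T/(0.85 f'_c b) = 3257600/(0.85 × 47.1 × 445) = 182.85 mm.
M_n = T(d − a/2) = 3257.6 kN × (925 − 91.425) mm = 2715.45 kN·m.

M_n ≈ 2720 kN·m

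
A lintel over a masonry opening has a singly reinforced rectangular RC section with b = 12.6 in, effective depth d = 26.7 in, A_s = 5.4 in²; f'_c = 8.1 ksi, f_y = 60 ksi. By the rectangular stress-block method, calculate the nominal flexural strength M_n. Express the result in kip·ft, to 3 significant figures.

T = A_s f_y = 5.4 × 60 = 324 kips.
a = T/(0.85 f'_c b) = 324/(0.85 × 8.1 × 12.6) = 3.735 in.
M_n = T(d − a/2) = 324 × (26.7 − 1.8675) = 8045.7 kip·in = 8045.7/12 = 670.48 kip·ft.

M_n ≈ 670 kip·ft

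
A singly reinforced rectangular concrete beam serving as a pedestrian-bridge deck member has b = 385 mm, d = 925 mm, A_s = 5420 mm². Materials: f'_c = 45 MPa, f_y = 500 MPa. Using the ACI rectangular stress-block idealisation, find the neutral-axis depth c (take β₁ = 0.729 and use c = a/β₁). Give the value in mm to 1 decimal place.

T = A_s f_y = 5420 × 500 = 2710000 N = 2710 kN.
Setting C = 0.85 f'_c a b equal to T: a = 2710000/(0.85 × 45 × 385) = 184.025 mm.
With β₁ = 0.729, c = a/β₁ = 184.025/0.729 = 252.4 mm.

c ≈ 252.4 mm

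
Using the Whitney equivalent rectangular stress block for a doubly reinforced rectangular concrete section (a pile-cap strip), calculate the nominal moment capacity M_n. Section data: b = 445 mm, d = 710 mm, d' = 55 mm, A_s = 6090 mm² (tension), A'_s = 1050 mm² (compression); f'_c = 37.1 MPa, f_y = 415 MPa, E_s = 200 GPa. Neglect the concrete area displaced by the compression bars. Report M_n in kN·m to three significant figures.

Assume both tension and compression steel yield.
Net tension couple steel: A_s − A'_s = 5040 mm².
a = (A_s − A'_s) f_y / (0.85 f'_c b) = 2091600/(0.85 × 37.1 × 445) = 149.05 mm.
c = a/β₁ = 149.05/0.785 = 189.87 mm; ε'_s = 0.003(c − d')/c = 0.0021 ≥ f_y/E_s = 0.0021, so compression steel does yield.
M_n = (A_s − A'_s) f_y (d − a/2) + A'_s f_y (d − d') = [2091600 × (710 − 74.525) + 435750 × (710 − 55)] × 10⁻⁶ = 1329.16 + 285.42 = 1614.58 kN·m.

M_n ≈ 1610 kN·m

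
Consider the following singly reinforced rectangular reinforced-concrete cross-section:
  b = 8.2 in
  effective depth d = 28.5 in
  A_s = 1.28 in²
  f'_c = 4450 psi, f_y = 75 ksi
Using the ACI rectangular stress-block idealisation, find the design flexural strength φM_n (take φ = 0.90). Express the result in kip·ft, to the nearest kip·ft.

T = A_s f_y = 1.28 × 75 = 96 kips.
a = T/(0.85 f'_c b) = 96/(0.85 × 4.45 × 8.2) = 3.095 in.
M_n = T(d − a/2) = 96 × (28.5 − 1.5475) = 2587.4 kip·in = 2587.4/12 = 215.62 kip·ft.
φM_n = 0.90 × 215.62 = 194.06 kip·ft.

φM_n ≈ 194 kip·ft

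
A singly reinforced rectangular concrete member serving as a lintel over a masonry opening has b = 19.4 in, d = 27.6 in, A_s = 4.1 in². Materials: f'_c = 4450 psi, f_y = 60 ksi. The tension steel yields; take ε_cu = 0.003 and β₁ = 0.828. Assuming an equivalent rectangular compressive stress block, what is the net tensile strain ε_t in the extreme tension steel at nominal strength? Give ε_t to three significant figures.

a = A_s f_y/(0.85 f'_c b) = 3.352 in.
β₁ = 0.828, so c = a/β₁ = 3.352/0.828 = 4.048 in.
From the linear strain diagram with ε_cu = 0.003: ε_t = 0.003 (d − c)/c = 0.003 × (27.6 − 4.048)/4.048 = 0.0175.
Since ε_t ≥ 0.005, the section is tension-controlled.

ε_t ≈ 0.0175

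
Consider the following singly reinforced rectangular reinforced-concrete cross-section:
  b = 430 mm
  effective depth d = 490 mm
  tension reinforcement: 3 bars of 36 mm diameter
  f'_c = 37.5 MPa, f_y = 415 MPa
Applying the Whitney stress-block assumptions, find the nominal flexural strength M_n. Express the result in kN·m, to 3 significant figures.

A_s = 3 × 1018 = 3054 mm².
T = A_s f_y = 3054 × 415 = 1267410 N = 1267.41 kN.
From C = T: a = T/(0.85 f'_c b) = 1267410/(0.85 × 37.5 × 430) = 92.47 mm.
M_n = T(d − a/2) = 1267.41 kN × (490 − 46.235) mm = 562.43 kN·m.

M_n ≈ 562 kN·m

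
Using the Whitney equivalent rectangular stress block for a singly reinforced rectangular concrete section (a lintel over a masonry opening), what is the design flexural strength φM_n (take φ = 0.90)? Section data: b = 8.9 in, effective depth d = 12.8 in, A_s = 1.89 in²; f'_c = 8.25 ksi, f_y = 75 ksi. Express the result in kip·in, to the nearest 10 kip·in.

T = A_s f_y = 1.89 × 75 = 141.75 kips.
a = T/(0.85 f'_c b) = 141.75/(0.85 × 8.25 × 8.9) = 2.271 in.
M_n = T(d − a/2) = 141.75 × (12.8 − 1.1355) = 1653.4 kip·in.
φM_n = 0.90 × 1653.4 = 1488.1 kip·in.

φM_n ≈ 1490 kip·in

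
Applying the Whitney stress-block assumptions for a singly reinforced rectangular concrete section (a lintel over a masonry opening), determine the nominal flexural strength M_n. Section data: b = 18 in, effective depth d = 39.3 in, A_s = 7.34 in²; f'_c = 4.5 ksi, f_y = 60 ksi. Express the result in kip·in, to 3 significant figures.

M_n ≈ 15900 kip·in

T = A_s f_y = 7.34 × 60 = 440.4 kips.
a = T/(0.85 f'_c b) = 440.4/(0.85 × 4.5 × 18) = 6.397 in.
M_n = T(d − a/2) = 440.4 × (39.3 − 3.1985) = 15899.1 kip·in.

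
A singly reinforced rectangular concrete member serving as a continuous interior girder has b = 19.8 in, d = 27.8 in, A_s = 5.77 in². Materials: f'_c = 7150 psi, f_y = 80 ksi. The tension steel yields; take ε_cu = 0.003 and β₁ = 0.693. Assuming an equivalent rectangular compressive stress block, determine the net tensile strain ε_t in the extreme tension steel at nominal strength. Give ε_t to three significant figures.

a = A_s f_y/(0.85 f'_c b) = 3.836 in.
β₁ = 0.693, so c = a/β₁ = 3.836/0.693 = 5.535 in.
From the linear strain diagram with ε_cu = 0.003: ε_t = 0.003 (d − c)/c = 0.003 × (27.8 − 5.535)/5.535 = 0.0121.
Since ε_t ≥ 0.005, the section is tension-controlled.

ε_t ≈ 0.0121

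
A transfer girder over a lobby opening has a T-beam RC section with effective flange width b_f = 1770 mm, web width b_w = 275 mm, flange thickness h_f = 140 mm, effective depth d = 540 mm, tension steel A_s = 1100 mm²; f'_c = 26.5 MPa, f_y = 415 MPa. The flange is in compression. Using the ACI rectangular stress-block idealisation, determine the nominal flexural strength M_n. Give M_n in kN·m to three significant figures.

M_n ≈ 244 kN·m

Tension: T = A_s f_y = 1100 × 415 = 456500 N.
Try a within the flange: a = T/(0.85 f'_c b_f) = 456500/(0.85 × 26.5 × 1770) = 11.45 mm.
Since a = 11.45 ≤ h_f = 140 mm, the stress block lies entirely in the flange; analyse as a rectangular beam of width b_f.
M_n = T(d − a/2) = 456500 × (540 − 5.725) = 243.90 × 10⁶ N·mm.
M_n = 243.90 kN·m.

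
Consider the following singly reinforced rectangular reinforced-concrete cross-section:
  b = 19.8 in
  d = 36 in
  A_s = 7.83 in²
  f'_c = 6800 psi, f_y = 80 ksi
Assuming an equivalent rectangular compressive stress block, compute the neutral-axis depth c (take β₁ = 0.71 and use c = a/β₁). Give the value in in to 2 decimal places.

T = A_s f_y = 7.83 × 80 = 626.4 kips.
a = T/(0.85 f'_c b) = 626.4/(0.85 × 6.8 × 19.8) = 5.4734 in.
With β₁ = 0.71, c = a/β₁ = 5.4734/0.71 = 7.71 in.

c ≈ 7.71 in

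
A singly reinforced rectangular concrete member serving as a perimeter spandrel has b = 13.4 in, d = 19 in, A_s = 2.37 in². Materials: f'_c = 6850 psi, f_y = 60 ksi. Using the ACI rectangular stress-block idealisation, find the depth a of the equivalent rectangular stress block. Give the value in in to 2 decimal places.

T = A_s f_y = 2.37 × 60 = 142.2 kips.
a = T/(0.85 f'_c b) = 142.2/(0.85 × 6.85 × 13.4) = 1.82 in.

a ≈ 1.82 in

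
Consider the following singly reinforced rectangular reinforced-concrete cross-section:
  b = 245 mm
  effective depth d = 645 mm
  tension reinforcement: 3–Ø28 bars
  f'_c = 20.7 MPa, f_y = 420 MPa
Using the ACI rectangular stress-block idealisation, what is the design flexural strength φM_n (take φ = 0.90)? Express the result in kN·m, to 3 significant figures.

φM_n ≈ 388 kN·m

A_s = 3 × 616 = 1848 mm².
T = A_s f_y = 1848 × 420 = 776160 N = 776.16 kN.
From C = T: a = T/(0.85 f'_c b) = 776160/(0.85 × 20.7 × 245) = 180.05 mm.
M_n = T(d − a/2) = 776.16 kN × (645 − 90.025) mm = 430.75 kN·m.
φM_n = 0.90 × 430.75 = 387.68 kN·m.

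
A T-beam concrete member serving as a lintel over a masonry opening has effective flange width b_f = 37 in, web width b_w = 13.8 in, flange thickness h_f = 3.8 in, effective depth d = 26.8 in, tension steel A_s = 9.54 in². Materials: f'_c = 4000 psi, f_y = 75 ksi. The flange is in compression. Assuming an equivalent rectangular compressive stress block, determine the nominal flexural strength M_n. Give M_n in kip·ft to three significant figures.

M_n ≈ 1400 kip·ft

Tension: T = A_s f_y = 9.54 × 75 = 715.5 kips.
Try a within the flange: a = T/(0.85 f'_c b_f) = 715.5/(0.85 × 4 × 37) = 5.688 in.
a = 5.688 > h_f = 3.8 in: the block extends into the web. Split into flange-overhang and web parts.
C_f = 0.85 f'_c (b_f − b_w) h_f = 0.85 × 4 × (37 − 13.8) × 3.8 = 299.7 kips.
Remaining web compression depth: a_w = (T − C_f)/(0.85 f'_c b_w) = (715.5 − 299.7)/(0.85 × 4 × 13.8) = 8.862 in.
M_n = C_f(d − h_f/2) + (T − C_f)(d − a_w/2) = 299.7 × (26.8 − 1.9) + 415.8 × (26.8 − 4.431) = 7462.5 + 9301.0 = 16763.5 kip·in.
M_n = 16763.5/12 = 1396.96 kip·ft.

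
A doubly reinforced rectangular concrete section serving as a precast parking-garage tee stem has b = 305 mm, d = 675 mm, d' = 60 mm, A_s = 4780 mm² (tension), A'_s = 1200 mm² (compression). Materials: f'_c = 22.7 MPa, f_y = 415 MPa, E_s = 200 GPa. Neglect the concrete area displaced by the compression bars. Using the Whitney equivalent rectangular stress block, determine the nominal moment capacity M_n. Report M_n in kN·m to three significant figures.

M_n ≈ 1120 kN·m

Assume both tension and compression steel yield.
Net tension couple steel: A_s − A'_s = 3580 mm².
a = (A_s − A'_s) f_y / (0.85 f'_c b) = 1485700/(0.85 × 22.7 × 305) = 252.46 mm.
c = a/β₁ = 252.46/0.85 = 297.01 mm; ε'_s = 0.003(c − d')/c = 0.0024 ≥ f_y/E_s = 0.0021, so compression steel does yield.
M_n = (A_s − A'_s) f_y (d − a/2) + A'_s f_y (d − d') = [1485700 × (675 − 126.23) + 498000 × (675 − 60)] × 10⁻⁶ = 815.31 + 306.27 = 1121.58 kN·m.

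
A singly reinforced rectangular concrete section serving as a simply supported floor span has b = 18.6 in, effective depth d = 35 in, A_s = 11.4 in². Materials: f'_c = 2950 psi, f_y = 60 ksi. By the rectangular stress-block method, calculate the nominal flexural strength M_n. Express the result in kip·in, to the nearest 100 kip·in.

T = A_s f_y = 11.4 × 60 = 684 kips.
a = T/(0.85 f'_c b) = 684/(0.85 × 2.95 × 18.6) = 14.666 in.
M_n = T(d − a/2) = 684 × (35 − 7.333) = 18924.2 kip·in.

M_n ≈ 18900 kip·in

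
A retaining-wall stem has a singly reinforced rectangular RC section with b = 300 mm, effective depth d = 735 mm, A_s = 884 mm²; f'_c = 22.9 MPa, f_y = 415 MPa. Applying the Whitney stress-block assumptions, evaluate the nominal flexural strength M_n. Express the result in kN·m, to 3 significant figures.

T = A_s f_y = 884 × 415 = 366860 N = 366.86 kN.
From C = T: a = T/(0.85 f'_c b) = 366860/(0.85 × 22.9 × 300) = 62.82 mm.
M_n = T(d − a/2) = 366.86 kN × (735 − 31.41) mm = 258.12 kN·m.

M_n ≈ 258 kN·m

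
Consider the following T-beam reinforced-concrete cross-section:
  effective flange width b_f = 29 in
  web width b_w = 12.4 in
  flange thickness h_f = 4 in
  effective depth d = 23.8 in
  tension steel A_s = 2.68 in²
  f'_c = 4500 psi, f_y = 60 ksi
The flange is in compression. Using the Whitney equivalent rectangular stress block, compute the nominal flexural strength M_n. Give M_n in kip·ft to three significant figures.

Tension: T = A_s f_y = 2.68 × 60 = 160.8 kips.
Try a within the flange: a = T/(0.85 f'_c b_f) = 160.8/(0.85 × 4.5 × 29) = 1.450 in.
Since a = 1.450 ≤ h_f = 4 in, the stress block lies entirely in the flange; analyse as a rectangular beam of width b_f.
M_n = T(d − a/2) = 160.8 × (23.8 − 0.725) = 3710.5 kip·in.
M_n = 3710.5/12 = 309.21 kip·ft.

M_n ≈ 309 kip·ft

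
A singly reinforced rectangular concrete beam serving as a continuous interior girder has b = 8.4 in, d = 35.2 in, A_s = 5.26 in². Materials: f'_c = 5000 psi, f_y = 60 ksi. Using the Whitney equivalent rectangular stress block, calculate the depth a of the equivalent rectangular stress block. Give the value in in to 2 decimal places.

a ≈ 8.84 in

T = A_s f_y = 5.26 × 60 = 315.6 kips.
a = T/(0.85 f'_c b) = 315.6/(0.85 × 5 × 8.4) = 8.84 in.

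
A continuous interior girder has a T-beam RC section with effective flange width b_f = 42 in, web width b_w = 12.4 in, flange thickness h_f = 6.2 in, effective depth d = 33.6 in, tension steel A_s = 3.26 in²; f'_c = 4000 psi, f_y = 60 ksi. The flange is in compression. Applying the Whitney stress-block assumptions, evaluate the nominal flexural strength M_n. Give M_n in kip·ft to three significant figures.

M_n ≈ 537 kip·ft

Tension: T = A_s f_y = 3.26 × 60 = 195.6 kips.
Try a within the flange: a = T/(0.85 f'_c b_f) = 195.6/(0.85 × 4 × 42) = 1.370 in.
Since a = 1.370 ≤ h_f = 6.2 in, the stress block lies entirely in the flange; analyse as a rectangular beam of width b_f.
M_n = T(d − a/2) = 195.6 × (33.6 − 0.685) = 6438.2 kip·in.
M_n = 6438.2/12 = 536.52 kip·ft.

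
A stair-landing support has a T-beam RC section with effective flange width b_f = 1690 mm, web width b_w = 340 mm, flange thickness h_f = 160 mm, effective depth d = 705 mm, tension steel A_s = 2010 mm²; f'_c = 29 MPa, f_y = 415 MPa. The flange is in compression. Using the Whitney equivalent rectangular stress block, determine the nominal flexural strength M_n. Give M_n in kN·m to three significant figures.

M_n ≈ 580 kN·m

Tension: T = A_s f_y = 2010 × 415 = 834150 N.
Try a within the flange: a = T/(0.85 f'_c b_f) = 834150/(0.85 × 29 × 1690) = 20.02 mm.
Since a = 20.02 ≤ h_f = 160 mm, the stress block lies entirely in the flange; analyse as a rectangular beam of width b_f.
M_n = T(d − a/2) = 834150 × (705 − 10.01) = 579.73 × 10⁶ N·mm.
M_n = 579.73 kN·m.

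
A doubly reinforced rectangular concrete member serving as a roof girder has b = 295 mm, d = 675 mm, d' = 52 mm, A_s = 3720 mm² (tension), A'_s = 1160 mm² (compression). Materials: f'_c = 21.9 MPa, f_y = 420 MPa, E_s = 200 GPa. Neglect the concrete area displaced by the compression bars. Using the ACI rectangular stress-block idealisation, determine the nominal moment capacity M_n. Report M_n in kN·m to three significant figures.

Assume both tension and compression steel yield.
Net tension couple steel: A_s − A'_s = 2560 mm².
a = (A_s − A'_s) f_y / (0.85 f'_c b) = 1075200/(0.85 × 21.9 × 295) = 195.80 mm.
c = a/β₁ = 195.80/0.85 = 230.35 mm; ε'_s = 0.003(c − d')/c = 0.0023 ≥ f_y/E_s = 0.0021, so compression steel does yield.
M_n = (A_s − A'_s) f_y (d − a/2) + A'_s f_y (d − d') = [1075200 × (675 − 97.9) + 487200 × (675 − 52)] × 10⁻⁶ = 620.50 + 303.53 = 924.03 kN·m.

M_n ≈ 924 kN·m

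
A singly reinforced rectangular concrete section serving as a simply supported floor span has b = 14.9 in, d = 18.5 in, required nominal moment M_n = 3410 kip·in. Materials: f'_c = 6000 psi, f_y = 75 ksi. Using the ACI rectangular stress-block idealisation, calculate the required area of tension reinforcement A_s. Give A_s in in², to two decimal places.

From M_n = 0.85 f'_c a b (d − a/2):
a = d − √(d² − 2M_n/(0.85 f'_c b)) = 18.5 − √(18.5² − 2 × 3410/(0.85 × 6 × 14.9)) = 2.610 in.
A_s = 0.85 f'_c a b / f_y = 0.85 × 6 × 2.610 × 14.9 / 75 = 2.644 in².

A_s ≈ 2.64 in²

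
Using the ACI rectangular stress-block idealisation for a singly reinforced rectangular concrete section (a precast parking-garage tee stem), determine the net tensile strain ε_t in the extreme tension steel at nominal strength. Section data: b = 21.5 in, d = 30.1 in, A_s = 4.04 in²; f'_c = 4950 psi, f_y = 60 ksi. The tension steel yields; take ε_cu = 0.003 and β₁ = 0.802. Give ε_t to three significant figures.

a = A_s f_y/(0.85 f'_c b) = 2.680 in.
β₁ = 0.802, so c = a/β₁ = 2.680/0.802 = 3.342 in.
From the linear strain diagram with ε_cu = 0.003: ε_t = 0.003 (d − c)/c = 0.003 × (30.1 − 3.342)/3.342 = 0.0240.
Since ε_t ≥ 0.005, the section is tension-controlled.

ε_t ≈ 0.0240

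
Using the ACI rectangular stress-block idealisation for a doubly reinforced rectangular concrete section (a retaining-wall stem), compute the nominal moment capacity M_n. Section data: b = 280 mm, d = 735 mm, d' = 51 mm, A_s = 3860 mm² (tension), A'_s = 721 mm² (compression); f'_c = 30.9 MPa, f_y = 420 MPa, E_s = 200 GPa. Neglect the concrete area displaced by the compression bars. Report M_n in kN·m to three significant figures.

M_n ≈ 1060 kN·m

Assume both tension and compression steel yield.
Net tension couple steel: A_s − A'_s = 3139 mm².
a = (A_s − A'_s) f_y / (0.85 f'_c b) = 1318380/(0.85 × 30.9 × 280) = 179.27 mm.
c = a/β₁ = 179.27/0.829 = 216.25 mm; ε'_s = 0.003(c − d')/c = 0.0023 ≥ f_y/E_s = 0.0021, so compression steel does yield.
M_n = (A_s − A'_s) f_y (d − a/2) + A'_s f_y (d − d') = [1318380 × (735 − 89.635) + 302820 × (735 − 51)] × 10⁻⁶ = 850.84 + 207.13 = 1057.97 kN·m.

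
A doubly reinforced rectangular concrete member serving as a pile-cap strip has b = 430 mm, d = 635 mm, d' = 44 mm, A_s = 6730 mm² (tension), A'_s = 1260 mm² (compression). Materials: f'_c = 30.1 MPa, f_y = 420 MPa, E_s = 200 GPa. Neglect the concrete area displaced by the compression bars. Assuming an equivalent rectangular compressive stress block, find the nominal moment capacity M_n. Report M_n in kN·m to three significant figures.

M_n ≈ 1530 kN·m

Assume both tension and compression steel yield.
Net tension couple steel: A_s − A'_s = 5470 mm².
a = (A_s − A'_s) f_y / (0.85 f'_c b) = 2297400/(0.85 × 30.1 × 430) = 208.83 mm.
c = a/β₁ = 208.83/0.835 = 250.10 mm; ε'_s = 0.003(c − d')/c = 0.0025 ≥ f_y/E_s = 0.0021, so compression steel does yield.
M_n = (A_s − A'_s) f_y (d − a/2) + A'_s f_y (d − d') = [2297400 × (635 − 104.415) + 529200 × (635 − 44)] × 10⁻⁶ = 1218.97 + 312.76 = 1531.73 kN·m.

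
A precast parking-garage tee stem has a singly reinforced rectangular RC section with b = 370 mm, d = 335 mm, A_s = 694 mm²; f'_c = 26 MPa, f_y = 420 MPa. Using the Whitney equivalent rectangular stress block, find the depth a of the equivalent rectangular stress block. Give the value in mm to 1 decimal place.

a ≈ 35.6 mm

T = A_s f_y = 694 × 420 = 291480 N = 291.48 kN.
Setting C = 0.85 f'_c a b equal to T: a = 291480/(0.85 × 26 × 370) = 35.6 mm.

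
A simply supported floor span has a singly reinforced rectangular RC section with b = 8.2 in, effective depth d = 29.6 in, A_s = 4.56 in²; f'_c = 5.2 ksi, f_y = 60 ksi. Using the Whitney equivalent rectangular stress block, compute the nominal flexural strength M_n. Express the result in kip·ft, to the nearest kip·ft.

T = A_s f_y = 4.56 × 60 = 273.6 kips.
a = T/(0.85 f'_c b) = 273.6/(0.85 × 5.2 × 8.2) = 7.549 in.
M_n = T(d − a/2) = 273.6 × (29.6 − 3.7745) = 7065.9 kip·in = 7065.9/12 = 588.83 kip·ft.

M_n ≈ 589 kip·ft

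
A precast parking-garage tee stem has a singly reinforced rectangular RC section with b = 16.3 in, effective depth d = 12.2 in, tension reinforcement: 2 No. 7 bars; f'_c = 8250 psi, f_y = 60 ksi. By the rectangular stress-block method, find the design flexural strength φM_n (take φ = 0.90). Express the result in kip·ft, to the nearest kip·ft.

φM_n ≈ 64 kip·ft

A_s = 2 × 0.6 = 1.2 in².
T = A_s f_y = 1.2 × 60 = 72 kips.
a = T/(0.85 f'_c b) = 72/(0.85 × 8.25 × 16.3) = 0.630 in.
M_n = T(d − a/2) = 72 × (12.2 − 0.315) = 855.7 kip·in = 855.7/12 = 71.31 kip·ft.
φM_n = 0.90 × 71.31 = 64.18 kip·ft.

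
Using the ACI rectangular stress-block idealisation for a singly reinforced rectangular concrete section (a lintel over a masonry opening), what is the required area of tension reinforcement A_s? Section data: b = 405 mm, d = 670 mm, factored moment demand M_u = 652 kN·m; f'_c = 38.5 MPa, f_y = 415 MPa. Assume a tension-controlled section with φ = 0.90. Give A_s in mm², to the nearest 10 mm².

A_s ≈ 2790 mm²

M_n = M_u/φ = 652/0.90 = 724.444 kN·m.
With M_n = 0.85 f'_c a b (d − a/2), solve the quadratic for a:
a = d − √(d² − 2M_n/(0.85 f'_c b)) = 670 − √(670² − 2 × 724.444×10⁶/(0.85 × 38.5 × 405)) = 87.27 mm.
A_s = 0.85 f'_c a b / f_y = 0.85 × 38.5 × 87.27 × 405 / 415 = 2787.1 mm².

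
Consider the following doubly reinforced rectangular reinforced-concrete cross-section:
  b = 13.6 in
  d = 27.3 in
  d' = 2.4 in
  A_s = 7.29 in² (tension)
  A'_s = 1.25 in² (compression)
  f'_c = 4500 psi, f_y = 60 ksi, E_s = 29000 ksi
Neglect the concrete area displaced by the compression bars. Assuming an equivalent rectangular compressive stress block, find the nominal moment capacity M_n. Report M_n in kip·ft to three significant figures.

M_n ≈ 875 kip·ft

Assume both steels yield.
a = (A_s − A'_s) f_y/(0.85 f'_c b) = (7.29 − 1.25) × 60/(0.85 × 4.5 × 13.6) = 6.967 in.
c = a/β₁ = 6.967/0.825 = 8.445 in; ε'_s = 0.003(c − d')/c = 0.0021 ≥ ε_y = 0.0021, so the compression steel yields.
M_n = (A_s − A'_s) f_y (d − a/2) + A'_s f_y (d − d') = 362.4 × (27.3 − 3.4835) + 75 × (27.3 − 2.4) = 8631.1 + 1867.5 = 10498.6 kip·in = 10498.6/12 = 874.88 kip·ft.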